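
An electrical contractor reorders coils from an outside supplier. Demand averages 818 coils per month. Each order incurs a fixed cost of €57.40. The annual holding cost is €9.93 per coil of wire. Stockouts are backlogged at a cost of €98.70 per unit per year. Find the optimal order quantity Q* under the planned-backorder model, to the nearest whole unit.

Q* ≈ 353 coils

Annual demand D = 818 × 12 = 9,816.
With planned backorders, Q* = √(2DS/H) · √((H+B)/B).
√(2DS/H) = √(2 × 9,816 × 57.4 / 9.93) = 336.871.
√((H+B)/B) = √((9.93+98.7)/98.7) = 1.0491.
Q* ≈ 353.411.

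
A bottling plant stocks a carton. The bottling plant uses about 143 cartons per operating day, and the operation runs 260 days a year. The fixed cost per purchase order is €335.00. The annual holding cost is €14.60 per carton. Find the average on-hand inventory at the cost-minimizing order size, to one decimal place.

Annual demand D = 143 × 260 = 37,180.
Q* = √(2DS/H) = √(2 × 37,180 × 335 / 14.6) ≈ 1306.22.
Average inventory = Q*/2 ≈ 1306.22 / 2 = 653.109.

Average inventory ≈ 653.1 cartons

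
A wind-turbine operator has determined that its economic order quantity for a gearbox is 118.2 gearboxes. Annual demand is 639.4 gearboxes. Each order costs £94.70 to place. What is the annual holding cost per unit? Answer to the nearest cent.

H ≈ £8.67

The basic EOQ model gives Q* = √(2DS/H); rearrange for the unknown.
From Q* = √(2DS/H): H = 2DS / Q*² = 2 × 639.4 × 94.7 / 118.2² = 8.6680.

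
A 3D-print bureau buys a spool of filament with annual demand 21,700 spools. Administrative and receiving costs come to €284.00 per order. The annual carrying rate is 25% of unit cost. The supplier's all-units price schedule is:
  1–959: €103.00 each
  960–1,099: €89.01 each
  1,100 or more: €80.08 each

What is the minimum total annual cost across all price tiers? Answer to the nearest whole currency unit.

Holding cost per unit per year at price C is H = 0.25·C.
For each price level, check whether its EOQ is feasible; otherwise the best quantity at that price is the breakpoint.
EOQ at €103.00 = 691.9 (feasible in tier 1): TC = 21,700×€103.00 + (21,700/691.9)×284 + (691.9/2)×0.25×€103.00 = €2,252,915.28.
EOQ at €89.01 = 744.2 < 960, so use break Q=960: TC = 21,700×€89.01 + (21,700/960.0)×284 + (960.0/2)×0.25×€89.01 = €1,948,617.78.
EOQ at €80.08 = 784.6 < 1100, so use break Q=1100: TC = 21,700×€80.08 + (21,700/1100.0)×284 + (1100.0/2)×0.25×€80.08 = €1,754,349.55.
Lowest total cost among the candidates is at Q = 1100.0.

TC* ≈ €1,754,350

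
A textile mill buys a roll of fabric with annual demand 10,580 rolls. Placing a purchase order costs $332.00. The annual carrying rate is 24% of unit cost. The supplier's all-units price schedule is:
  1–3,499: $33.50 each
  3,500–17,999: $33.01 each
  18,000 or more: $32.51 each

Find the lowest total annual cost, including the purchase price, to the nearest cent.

Holding cost per unit per year at price C is H = 0.24·C.
Candidates are each tier's EOQ (if it falls in that tier) and each price-break quantity.
EOQ at $33.50 = 934.8 (feasible in tier 1): TC = 10,580×$33.50 + (10,580/934.8)×332 + (934.8/2)×0.24×$33.50 = $361,945.45.
EOQ at $33.01 = 941.7 < 3500, so use break Q=3500: TC = 10,580×$33.01 + (10,580/3500.0)×332 + (3500.0/2)×0.24×$33.01 = $364,113.59.
EOQ at $32.51 = 948.9 < 18000, so use break Q=18000: TC = 10,580×$32.51 + (10,580/18000.0)×332 + (18000.0/2)×0.24×$32.51 = $414,372.54.
Lowest total cost among the candidates is at Q = 934.8.

TC* ≈ $361,945.45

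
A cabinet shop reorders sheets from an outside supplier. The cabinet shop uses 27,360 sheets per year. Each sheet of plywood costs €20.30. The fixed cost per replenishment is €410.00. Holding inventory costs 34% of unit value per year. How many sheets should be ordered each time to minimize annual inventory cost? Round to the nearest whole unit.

Holding cost H = 0.34 × €20.30 = €6.9020 per unit per year.
EOQ = √(2DS / H) = √(2 × 27,360 × 410 / 6.902).
= √(22,435,200 / 6.902) = √3,250,536.0765 ≈ 1802.924.

Q* ≈ 1,803 sheets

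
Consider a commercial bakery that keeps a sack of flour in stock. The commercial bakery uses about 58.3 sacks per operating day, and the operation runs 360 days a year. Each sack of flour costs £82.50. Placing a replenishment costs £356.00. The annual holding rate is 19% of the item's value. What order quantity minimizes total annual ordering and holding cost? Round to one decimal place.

Annual demand D = 58.3 × 360 = 20,988.
Holding cost H = 0.19 × £82.50 = £15.6750 per unit per year.
EOQ = √(2DS / H) = √(2 × 20,988 × 356 / 15.675).
= √(14,943,456 / 15.675) = √953,330.5263 ≈ 976.386.

Q* ≈ 976.4 sacks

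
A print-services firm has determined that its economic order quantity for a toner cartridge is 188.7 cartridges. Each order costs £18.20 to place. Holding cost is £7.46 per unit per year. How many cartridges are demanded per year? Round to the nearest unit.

D ≈ 7,298 cartridges per year

Invert the EOQ relation Q*² = 2DS/H.
From Q* = √(2DS/H): D = Q*²H / (2S) = 188.7² × 7.46 / (2 × 18.2) = 7297.620.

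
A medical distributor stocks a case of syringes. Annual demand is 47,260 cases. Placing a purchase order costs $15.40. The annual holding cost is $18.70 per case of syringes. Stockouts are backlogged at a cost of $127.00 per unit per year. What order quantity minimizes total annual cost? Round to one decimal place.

With planned backorders, Q* = √(2DS/H) · √((H+B)/B).
√(2DS/H) = √(2 × 47,260 × 15.4 / 18.7) = 278.998.
√((H+B)/B) = √((18.7+127)/127) = 1.0711.
Q* ≈ 298.834.

Q* ≈ 298.8 cases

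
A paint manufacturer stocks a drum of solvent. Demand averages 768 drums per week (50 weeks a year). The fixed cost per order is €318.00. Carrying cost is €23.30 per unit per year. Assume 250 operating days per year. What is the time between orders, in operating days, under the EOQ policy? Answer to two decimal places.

T ≈ 6.67 days

Annual demand D = 768 × 50 = 38,400.
The optimal lot size = √(2DS/H) = √(2 × 38,400 × 318 / 23.3) ≈ 1023.80.
Cycle time = Q*/D × 250 = 1023.80 / 38,400 × 250 ≈ 6.665 days.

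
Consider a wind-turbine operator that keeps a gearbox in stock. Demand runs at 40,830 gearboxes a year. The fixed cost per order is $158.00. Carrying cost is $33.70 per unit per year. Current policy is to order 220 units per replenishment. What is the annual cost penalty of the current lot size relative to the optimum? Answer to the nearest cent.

EOQ = √(2DS/H) = √(2 × 40,830 × 158 / 33.7) ≈ 618.75.
Cost at Q* = (D/Q*)S + (Q*/2)H = √(2DSH) ≈ $20,852.02.
Cost at Q = 220: (40,830/220)×158 + (220/2)×33.7 = $29,323.36 + $3,707.00 = $33,030.36.
Excess = $33,030.36 − $20,852.02 = $12,178.34.

Extra cost ≈ $12,178.34 per year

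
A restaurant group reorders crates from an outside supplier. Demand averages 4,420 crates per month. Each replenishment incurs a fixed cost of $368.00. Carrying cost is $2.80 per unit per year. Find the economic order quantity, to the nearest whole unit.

Annual demand D = 4,420 × 12 = 53,040.
EOQ = √(2DS / H) = √(2 × 53,040 × 368 / 2.8).
= √(39,037,440 / 2.8) = √13,941,942.8571 ≈ 3733.891.

Q* ≈ 3,734 crates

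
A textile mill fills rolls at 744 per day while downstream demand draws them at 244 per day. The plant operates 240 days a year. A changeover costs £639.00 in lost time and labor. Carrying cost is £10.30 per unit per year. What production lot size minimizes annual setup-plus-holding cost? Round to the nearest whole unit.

Q* ≈ 3,288 rolls

Annual demand D = 244 × 240 = 58,560.
Production build-up factor (1 − d/p) = 1 − 244/744 = 0.6720.
Q* = √(2DS / (H(1 − d/p))) = √(2 × 58,560 × 639 / (10.3 × 0.6720)).
= √(74,839,680 / 6.922) ≈ 3288.129.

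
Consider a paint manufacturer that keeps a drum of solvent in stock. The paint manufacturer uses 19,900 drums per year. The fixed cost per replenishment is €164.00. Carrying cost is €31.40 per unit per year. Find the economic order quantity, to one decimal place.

EOQ = √(2DS / H) = √(2 × 19,900 × 164 / 31.4).
= √(6,527,200 / 31.4) = √207,872.6115 ≈ 455.930.

Q* ≈ 455.9 drums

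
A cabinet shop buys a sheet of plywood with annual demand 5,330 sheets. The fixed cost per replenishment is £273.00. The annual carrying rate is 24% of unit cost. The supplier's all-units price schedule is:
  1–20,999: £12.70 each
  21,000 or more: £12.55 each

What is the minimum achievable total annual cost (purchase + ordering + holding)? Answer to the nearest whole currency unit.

Holding cost per unit per year at price C is H = 0.24·C.
For each price level, check whether its EOQ is feasible; otherwise the best quantity at that price is the breakpoint.
EOQ at £12.70 = 977.1 (feasible in tier 1): TC = 5,330×£12.70 + (5,330/977.1)×273 + (977.1/2)×0.24×£12.70 = £70,669.29.
EOQ at £12.55 = 983.0 < 21000, so use break Q=21000: TC = 5,330×£12.55 + (5,330/21000.0)×273 + (21000.0/2)×0.24×£12.55 = £98,586.79.
Lowest total cost among the candidates is at Q = 977.1.

TC* ≈ £70,669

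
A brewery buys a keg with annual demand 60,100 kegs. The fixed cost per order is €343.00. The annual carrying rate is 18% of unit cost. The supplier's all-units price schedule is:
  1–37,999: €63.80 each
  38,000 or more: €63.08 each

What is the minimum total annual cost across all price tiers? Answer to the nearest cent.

TC* ≈ €3,856,139.35

Holding cost per unit per year at price C is H = 0.18·C.
Evaluate total cost at each tier's feasible EOQ or, if the EOQ is below the tier, at the tier's minimum quantity.
EOQ at €63.80 = 1894.8 (feasible in tier 1): TC = 60,100×€63.80 + (60,100/1894.8)×343 + (1894.8/2)×0.18×€63.80 = €3,856,139.35.
EOQ at €63.08 = 1905.5 < 38000, so use break Q=38000: TC = 60,100×€63.08 + (60,100/38000.0)×343 + (38000.0/2)×0.18×€63.08 = €4,007,384.08.
Lowest total cost among the candidates is at Q = 1894.8.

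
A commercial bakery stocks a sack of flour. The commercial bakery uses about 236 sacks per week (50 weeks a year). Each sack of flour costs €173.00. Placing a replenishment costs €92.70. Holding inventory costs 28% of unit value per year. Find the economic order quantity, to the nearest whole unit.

Q* ≈ 213 sacks

Annual demand D = 236 × 50 = 11,800.
Holding cost H = 0.28 × €173.00 = €48.4400 per unit per year.
EOQ = √(2DS / H) = √(2 × 11,800 × 92.7 / 48.44).
= √(2,187,720 / 48.44) = √45,163.5012 ≈ 212.517.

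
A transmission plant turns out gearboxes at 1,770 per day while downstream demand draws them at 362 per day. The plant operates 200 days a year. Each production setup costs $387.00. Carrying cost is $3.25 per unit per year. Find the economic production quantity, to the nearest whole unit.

Q* ≈ 4,656 gearboxes

Annual demand D = 362 × 200 = 72,400.
Production build-up factor (1 − d/p) = 1 − 362/1,770 = 0.7955.
Q* = √(2DS / (H(1 − d/p))) = √(2 × 72,400 × 387 / (3.25 × 0.7955)).
= √(56,037,600 / 2.5853) ≈ 4655.683.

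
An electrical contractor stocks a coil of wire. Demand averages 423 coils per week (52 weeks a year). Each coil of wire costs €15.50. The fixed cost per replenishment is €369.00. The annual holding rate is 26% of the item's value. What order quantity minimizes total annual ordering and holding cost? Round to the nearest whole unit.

Annual demand D = 423 × 52 = 21,996.
Holding cost H = 0.26 × €15.50 = €4.0300 per unit per year.
EOQ = √(2DS / H) = √(2 × 21,996 × 369 / 4.03).
= √(16,233,048 / 4.03) = √4,028,051.6129 ≈ 2007.001.

Q* ≈ 2,007 coils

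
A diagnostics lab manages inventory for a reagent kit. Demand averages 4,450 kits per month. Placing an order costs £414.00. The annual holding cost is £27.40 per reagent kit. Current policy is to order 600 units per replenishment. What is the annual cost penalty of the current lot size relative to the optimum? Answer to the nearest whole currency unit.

Annual demand D = 4,450 × 12 = 53,400.
EOQ = √(2DS/H) = √(2 × 53,400 × 414 / 27.4) ≈ 1270.31.
Cost at Q* = (D/Q*)S + (Q*/2)H = √(2DSH) ≈ £34,806.56.
Cost at Q = 600: (53,400/600)×414 + (600/2)×27.4 = £36,846.00 + £8,220.00 = £45,066.00.
Excess = £45,066.00 − £34,806.56 = £10,259.44.

Extra cost ≈ £10,259 per year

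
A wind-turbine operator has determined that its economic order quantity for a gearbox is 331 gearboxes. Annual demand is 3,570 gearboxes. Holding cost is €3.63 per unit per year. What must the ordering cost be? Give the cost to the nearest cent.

The basic EOQ model gives Q* = √(2DS/H); rearrange for the unknown.
From Q* = √(2DS/H): S = Q*²H / (2D) = 331² × 3.63 / (2 × 3,570) = 55.7012.

S ≈ €55.70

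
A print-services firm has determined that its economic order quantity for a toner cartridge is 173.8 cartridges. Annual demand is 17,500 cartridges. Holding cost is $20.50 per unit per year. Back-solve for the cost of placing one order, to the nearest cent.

S ≈ $17.69

The basic EOQ model gives Q* = √(2DS/H); rearrange for the unknown.
From Q* = √(2DS/H): S = Q*²H / (2D) = 173.8² × 20.5 / (2 × 17,500) = 17.6923.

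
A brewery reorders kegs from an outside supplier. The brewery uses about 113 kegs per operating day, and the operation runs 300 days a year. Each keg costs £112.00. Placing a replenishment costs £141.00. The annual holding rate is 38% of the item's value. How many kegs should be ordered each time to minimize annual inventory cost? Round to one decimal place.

Annual demand D = 113 × 300 = 33,900.
Holding cost H = 0.38 × £112.00 = £42.5600 per unit per year.
EOQ = √(2DS / H) = √(2 × 33,900 × 141 / 42.56).
= √(9,559,800 / 42.56) = √224,619.3609 ≈ 473.940.

Q* ≈ 473.9 kegs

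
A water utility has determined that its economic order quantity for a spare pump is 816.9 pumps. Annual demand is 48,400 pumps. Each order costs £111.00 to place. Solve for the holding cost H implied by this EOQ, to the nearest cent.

H ≈ £16.10

The basic EOQ model gives Q* = √(2DS/H); rearrange for the unknown.
From Q* = √(2DS/H): H = 2DS / Q*² = 2 × 48,400 × 111 / 816.9² = 16.1013.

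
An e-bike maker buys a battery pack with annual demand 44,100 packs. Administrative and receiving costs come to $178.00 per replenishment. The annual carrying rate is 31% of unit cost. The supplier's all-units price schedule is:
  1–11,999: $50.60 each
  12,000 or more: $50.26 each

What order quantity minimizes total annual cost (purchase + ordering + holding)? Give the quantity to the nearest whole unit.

Holding cost per unit per year at price C is H = 0.31·C.
For each price level, check whether its EOQ is feasible; otherwise the best quantity at that price is the breakpoint.
EOQ at $50.60 = 1000.4 (feasible in tier 1): TC = 44,100×$50.60 + (44,100/1000.4)×178 + (1000.4/2)×0.31×$50.60 = $2,247,152.80.
EOQ at $50.26 = 1003.8 < 12000, so use break Q=12000: TC = 44,100×$50.26 + (44,100/12000.0)×178 + (12000.0/2)×0.31×$50.26 = $2,310,603.75.
Lowest total cost is $2,247,152.80 at Q = 1000.4.

Q* ≈ 1,000 packs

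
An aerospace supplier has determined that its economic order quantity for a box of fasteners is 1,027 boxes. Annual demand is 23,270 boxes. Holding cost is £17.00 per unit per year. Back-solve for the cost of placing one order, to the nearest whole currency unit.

S ≈ £385

The basic EOQ model gives Q* = √(2DS/H); rearrange for the unknown.
From Q* = √(2DS/H): S = Q*²H / (2D) = 1,027² × 17 / (2 × 23,270) = 385.2684.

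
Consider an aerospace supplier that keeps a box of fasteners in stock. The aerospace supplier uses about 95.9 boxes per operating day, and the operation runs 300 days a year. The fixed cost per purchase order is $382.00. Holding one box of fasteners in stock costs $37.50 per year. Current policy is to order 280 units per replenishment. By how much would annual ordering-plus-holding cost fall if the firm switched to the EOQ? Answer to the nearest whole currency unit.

Extra cost ≈ $15,791 per year

Annual demand D = 95.9 × 300 = 28,770.
EOQ = √(2DS/H) = √(2 × 28,770 × 382 / 37.5) ≈ 765.60.
Cost at Q* = (D/Q*)S + (Q*/2)H = √(2DSH) ≈ $28,709.94.
Cost at Q = 280: (28,770/280)×382 + (280/2)×37.5 = $39,250.50 + $5,250.00 = $44,500.50.
Excess = $44,500.50 − $28,709.94 = $15,790.56.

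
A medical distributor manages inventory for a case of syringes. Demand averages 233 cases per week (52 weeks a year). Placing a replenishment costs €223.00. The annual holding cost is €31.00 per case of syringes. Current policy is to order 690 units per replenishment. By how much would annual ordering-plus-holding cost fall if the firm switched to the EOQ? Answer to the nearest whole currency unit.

Annual demand D = 233 × 52 = 12,116.
EOQ = √(2DS/H) = √(2 × 12,116 × 223 / 31) ≈ 417.51.
Cost at Q* = (D/Q*)S + (Q*/2)H = √(2DSH) ≈ €12,942.79.
Cost at Q = 690: (12,116/690)×223 + (690/2)×31 = €3,915.75 + €10,695.00 = €14,610.75.
Excess = €14,610.75 − €12,942.79 = €1,667.96.

Extra cost ≈ €1,668 per year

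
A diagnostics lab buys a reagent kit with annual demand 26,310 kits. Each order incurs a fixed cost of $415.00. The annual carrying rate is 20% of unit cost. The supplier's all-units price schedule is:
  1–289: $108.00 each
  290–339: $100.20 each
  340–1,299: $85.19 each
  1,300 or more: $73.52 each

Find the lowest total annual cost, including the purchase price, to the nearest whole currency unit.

TC* ≈ $1,952,268

Holding cost per unit per year at price C is H = 0.20·C.
Evaluate total cost at each tier's feasible EOQ or, if the EOQ is below the tier, at the tier's minimum quantity.
Tier 1 ($108.00): EOQ = 1005.5 exceeds tier's upper bound 289, so this tier is dominated.
Tier 2 ($100.20): EOQ = 1043.9 exceeds tier's upper bound 339, so this tier is dominated.
EOQ at $85.19 = 1132.1 (feasible in tier 3): TC = 26,310×$85.19 + (26,310/1132.1)×415 + (1132.1/2)×0.20×$85.19 = $2,260,637.86.
EOQ at $73.52 = 1218.7 < 1300, so use break Q=1300: TC = 26,310×$73.52 + (26,310/1300.0)×415 + (1300.0/2)×0.20×$73.52 = $1,952,267.76.
Lowest total cost among the candidates is at Q = 1300.0.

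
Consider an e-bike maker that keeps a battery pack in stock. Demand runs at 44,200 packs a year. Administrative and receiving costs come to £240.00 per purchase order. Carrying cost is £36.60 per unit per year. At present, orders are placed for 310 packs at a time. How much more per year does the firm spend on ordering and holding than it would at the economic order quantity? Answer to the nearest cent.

EOQ = √(2DS/H) = √(2 × 44,200 × 240 / 36.6) ≈ 761.36.
Cost at Q* = (D/Q*)S + (Q*/2)H = √(2DSH) ≈ £27,865.85.
Cost at Q = 310: (44,200/310)×240 + (310/2)×36.6 = £34,219.35 + £5,673.00 = £39,892.35.
Excess = £39,892.35 − £27,865.85 = £12,026.50.

Extra cost ≈ £12,026.50 per year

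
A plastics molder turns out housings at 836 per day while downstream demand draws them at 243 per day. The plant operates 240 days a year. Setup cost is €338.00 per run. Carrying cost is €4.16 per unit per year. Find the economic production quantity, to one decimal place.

Q* ≈ 3,655.2 housings

Annual demand D = 243 × 240 = 58,320.
Production build-up factor (1 − d/p) = 1 − 243/836 = 0.7093.
Q* = √(2DS / (H(1 − d/p))) = √(2 × 58,320 × 338 / (4.16 × 0.7093)).
= √(39,424,320 / 2.9508) ≈ 3655.201.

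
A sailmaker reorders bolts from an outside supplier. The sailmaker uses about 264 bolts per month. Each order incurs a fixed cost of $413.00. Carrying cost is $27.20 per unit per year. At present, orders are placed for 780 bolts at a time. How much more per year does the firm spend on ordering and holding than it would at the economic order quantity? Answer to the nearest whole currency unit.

Extra cost ≈ $3,849 per year

Annual demand D = 264 × 12 = 3,168.
EOQ = √(2DS/H) = √(2 × 3,168 × 413 / 27.2) ≈ 310.17.
Cost at Q* = (D/Q*)S + (Q*/2)H = √(2DSH) ≈ $8,436.59.
Cost at Q = 780: (3,168/780)×413 + (780/2)×27.2 = $1,677.42 + $10,608.00 = $12,285.42.
Excess = $12,285.42 − $8,436.59 = $3,848.82.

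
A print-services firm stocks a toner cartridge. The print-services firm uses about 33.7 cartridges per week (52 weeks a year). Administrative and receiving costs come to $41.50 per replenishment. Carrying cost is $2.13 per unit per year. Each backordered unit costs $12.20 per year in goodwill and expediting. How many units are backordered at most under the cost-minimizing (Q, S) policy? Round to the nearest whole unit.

Annual demand D = 33.7 × 52 = 1,752.4.
With planned backorders, Q* = √(2DS/H) · √((H+B)/B).
√(2DS/H) = √(2 × 1,752.4 × 41.5 / 2.13) = 261.316.
√((H+B)/B) = √((2.13+12.2)/12.2) = 1.0838.
Q* ≈ 283.210.
S* = Q* · H/(H+B) = 283.210 × 2.13/14.33 ≈ 42.096.

S* ≈ 42 cartridges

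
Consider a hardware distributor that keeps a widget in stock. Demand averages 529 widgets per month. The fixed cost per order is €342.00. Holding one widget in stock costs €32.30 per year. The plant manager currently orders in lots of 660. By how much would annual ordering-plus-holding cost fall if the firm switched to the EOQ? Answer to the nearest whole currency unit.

Annual demand D = 529 × 12 = 6,348.
EOQ = √(2DS/H) = √(2 × 6,348 × 342 / 32.3) ≈ 366.64.
Cost at Q* = (D/Q*)S + (Q*/2)H = √(2DSH) ≈ €11,842.62.
Cost at Q = 660: (6,348/660)×342 + (660/2)×32.3 = €3,289.42 + €10,659.00 = €13,948.42.
Excess = €13,948.42 − €11,842.62 = €2,105.80.

Extra cost ≈ €2,106 per year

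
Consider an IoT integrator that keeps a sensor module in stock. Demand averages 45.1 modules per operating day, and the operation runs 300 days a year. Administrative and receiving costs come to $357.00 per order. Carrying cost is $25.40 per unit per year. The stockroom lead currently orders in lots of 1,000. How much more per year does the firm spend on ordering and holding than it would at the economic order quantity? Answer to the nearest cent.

Annual demand D = 45.1 × 300 = 13,530.
EOQ = √(2DS/H) = √(2 × 13,530 × 357 / 25.4) ≈ 616.71.
Cost at Q* = (D/Q*)S + (Q*/2)H = √(2DSH) ≈ $15,664.44.
Cost at Q = 1,000: (13,530/1,000)×357 + (1,000/2)×25.4 = $4,830.21 + $12,700.00 = $17,530.21.
Excess = $17,530.21 − $15,664.44 = $1,865.77.

Extra cost ≈ $1,865.77 per year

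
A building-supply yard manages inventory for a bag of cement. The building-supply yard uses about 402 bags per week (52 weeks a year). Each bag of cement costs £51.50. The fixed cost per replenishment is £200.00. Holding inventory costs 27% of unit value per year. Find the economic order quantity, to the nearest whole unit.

Q* ≈ 775 bags

Annual demand D = 402 × 52 = 20,904.
Holding cost H = 0.27 × £51.50 = £13.9050 per unit per year.
EOQ = √(2DS / H) = √(2 × 20,904 × 200 / 13.905).
= √(8,361,600 / 13.905) = √601,337.6483 ≈ 775.460.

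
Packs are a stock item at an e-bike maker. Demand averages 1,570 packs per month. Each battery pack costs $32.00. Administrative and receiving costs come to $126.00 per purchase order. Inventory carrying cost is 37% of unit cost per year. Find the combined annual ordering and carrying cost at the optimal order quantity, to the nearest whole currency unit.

TC* ≈ $7,498

Annual demand D = 1,570 × 12 = 18,840.
Holding cost H = 0.37 × $32.00 = $11.8400 per unit per year.
The optimal lot size = √(2DS/H) = √(2 × 18,840 × 126 / 11.84) ≈ 633.23.
At Q*, ordering cost (D/Q*)S equals holding cost (Q*/2)H, each = √(DSH/2).
Minimum total = √(2DSH) = √(2 × 18,840 × 126 × 11.84) ≈ 7497.502.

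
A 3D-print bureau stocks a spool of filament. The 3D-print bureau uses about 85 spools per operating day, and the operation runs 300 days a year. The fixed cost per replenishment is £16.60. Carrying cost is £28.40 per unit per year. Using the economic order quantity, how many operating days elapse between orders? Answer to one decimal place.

T ≈ 2.0 days

Annual demand D = 85 × 300 = 25,500.
The optimal lot size = √(2DS/H) = √(2 × 25,500 × 16.6 / 28.4) ≈ 172.66.
Cycle time = Q*/D × 300 = 172.66 / 25,500 × 300 ≈ 2.031 days.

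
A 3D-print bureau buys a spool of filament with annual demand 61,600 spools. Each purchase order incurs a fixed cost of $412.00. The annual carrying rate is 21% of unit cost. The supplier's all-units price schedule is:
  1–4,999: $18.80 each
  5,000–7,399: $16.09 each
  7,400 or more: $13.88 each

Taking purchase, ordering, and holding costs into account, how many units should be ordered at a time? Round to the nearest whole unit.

Holding cost per unit per year at price C is H = 0.21·C.
For each price level, check whether its EOQ is feasible; otherwise the best quantity at that price is the breakpoint.
EOQ at $18.80 = 3585.6 (feasible in tier 1): TC = 61,600×$18.80 + (61,600/3585.6)×412 + (3585.6/2)×0.21×$18.80 = $1,172,236.06.
EOQ at $16.09 = 3875.8 < 5000, so use break Q=5000: TC = 61,600×$16.09 + (61,600/5000.0)×412 + (5000.0/2)×0.21×$16.09 = $1,004,667.09.
EOQ at $13.88 = 4173.0 < 7400, so use break Q=7400: TC = 61,600×$13.88 + (61,600/7400.0)×412 + (7400.0/2)×0.21×$13.88 = $869,222.38.
Lowest total cost is $869,222.38 at Q = 7400.0.

Q* ≈ 7,400 spools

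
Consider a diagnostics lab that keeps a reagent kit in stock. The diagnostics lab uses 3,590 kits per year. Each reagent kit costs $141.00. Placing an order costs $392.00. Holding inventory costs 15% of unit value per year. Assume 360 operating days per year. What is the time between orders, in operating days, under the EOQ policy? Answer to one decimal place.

Holding cost H = 0.15 × $141.00 = $21.1500 per unit per year.
The optimal lot size = √(2DS/H) = √(2 × 3,590 × 392 / 21.15) ≈ 364.80.
Cycle time = Q*/D × 360 = 364.80 / 3,590 × 360 ≈ 36.581 days.

T ≈ 36.6 days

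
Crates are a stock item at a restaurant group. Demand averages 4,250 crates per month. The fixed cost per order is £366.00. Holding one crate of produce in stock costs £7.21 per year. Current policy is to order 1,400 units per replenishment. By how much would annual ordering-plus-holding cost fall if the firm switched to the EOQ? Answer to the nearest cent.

Annual demand D = 4,250 × 12 = 51,000.
EOQ = √(2DS/H) = √(2 × 51,000 × 366 / 7.21) ≈ 2275.48.
Cost at Q* = (D/Q*)S + (Q*/2)H = √(2DSH) ≈ £16,406.21.
Cost at Q = 1,400: (51,000/1,400)×366 + (1,400/2)×7.21 = £13,332.86 + £5,047.00 = £18,379.86.
Excess = £18,379.86 − £16,406.21 = £1,973.65.

Extra cost ≈ £1,973.65 per year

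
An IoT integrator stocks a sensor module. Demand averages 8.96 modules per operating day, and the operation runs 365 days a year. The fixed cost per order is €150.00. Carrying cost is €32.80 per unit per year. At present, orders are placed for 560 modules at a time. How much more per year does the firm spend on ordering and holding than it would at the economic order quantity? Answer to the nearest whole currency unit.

Extra cost ≈ €4,387 per year

Annual demand D = 8.96 × 365 = 3,270.4.
EOQ = √(2DS/H) = √(2 × 3,270.4 × 150 / 32.8) ≈ 172.95.
Cost at Q* = (D/Q*)S + (Q*/2)H = √(2DSH) ≈ €5,672.81.
Cost at Q = 560: (3,270.4/560)×150 + (560/2)×32.8 = €876.00 + €9,184.00 = €10,060.00.
Excess = €10,060.00 − €5,672.81 = €4,387.19.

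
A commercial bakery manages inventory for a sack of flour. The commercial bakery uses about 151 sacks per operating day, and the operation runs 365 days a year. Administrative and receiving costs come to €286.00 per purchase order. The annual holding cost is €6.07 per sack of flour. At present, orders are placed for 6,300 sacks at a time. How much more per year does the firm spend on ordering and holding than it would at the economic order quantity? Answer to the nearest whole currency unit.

Annual demand D = 151 × 365 = 55,115.
EOQ = √(2DS/H) = √(2 × 55,115 × 286 / 6.07) ≈ 2278.97.
Cost at Q* = (D/Q*)S + (Q*/2)H = √(2DSH) ≈ €13,833.35.
Cost at Q = 6,300: (55,115/6,300)×286 + (6,300/2)×6.07 = €2,502.05 + €19,120.50 = €21,622.55.
Excess = €21,622.55 − €13,833.35 = €7,789.20.

Extra cost ≈ €7,789 per year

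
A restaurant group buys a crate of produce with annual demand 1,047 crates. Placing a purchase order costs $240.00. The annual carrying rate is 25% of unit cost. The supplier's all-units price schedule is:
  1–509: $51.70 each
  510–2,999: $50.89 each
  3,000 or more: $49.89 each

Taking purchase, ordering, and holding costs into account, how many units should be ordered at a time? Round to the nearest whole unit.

Holding cost per unit per year at price C is H = 0.25·C.
Evaluate total cost at each tier's feasible EOQ or, if the EOQ is below the tier, at the tier's minimum quantity.
EOQ at $51.70 = 197.2 (feasible in tier 1): TC = 1,047×$51.70 + (1,047/197.2)×240 + (197.2/2)×0.25×$51.70 = $56,678.54.
EOQ at $50.89 = 198.8 < 510, so use break Q=510: TC = 1,047×$50.89 + (1,047/510.0)×240 + (510.0/2)×0.25×$50.89 = $57,018.77.
EOQ at $49.89 = 200.7 < 3000, so use break Q=3000: TC = 1,047×$49.89 + (1,047/3000.0)×240 + (3000.0/2)×0.25×$49.89 = $71,027.34.
Lowest total cost is $56,678.54 at Q = 197.2.

Q* ≈ 197 crates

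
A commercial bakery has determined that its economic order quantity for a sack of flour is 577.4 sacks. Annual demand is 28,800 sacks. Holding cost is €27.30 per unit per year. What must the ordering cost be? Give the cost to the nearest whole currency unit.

Squaring Q* = √(2DS/H) gives Q*² = 2DS/H.
From Q* = √(2DS/H): S = Q*²H / (2D) = 577.4² × 27.3 / (2 × 28,800) = 158.0133.

S ≈ €158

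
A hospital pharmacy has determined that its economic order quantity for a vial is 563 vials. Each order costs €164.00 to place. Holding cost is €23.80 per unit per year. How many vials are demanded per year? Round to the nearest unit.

The basic EOQ model gives Q* = √(2DS/H); rearrange for the unknown.
From Q* = √(2DS/H): D = Q*²H / (2S) = 563² × 23.8 / (2 × 164) = 22999.580.

D ≈ 23,000 vials per year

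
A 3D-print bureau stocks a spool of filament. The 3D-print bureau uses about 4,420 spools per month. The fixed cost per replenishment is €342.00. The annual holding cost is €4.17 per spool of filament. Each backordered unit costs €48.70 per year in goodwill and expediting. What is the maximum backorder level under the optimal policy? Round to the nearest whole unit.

Annual demand D = 4,420 × 12 = 53,040.
With planned backorders, Q* = √(2DS/H) · √((H+B)/B).
√(2DS/H) = √(2 × 53,040 × 342 / 4.17) = 2949.591.
√((H+B)/B) = √((4.17+48.7)/48.7) = 1.0419.
Q* ≈ 3073.279.
S* = Q* · H/(H+B) = 3073.279 × 4.17/52.87 ≈ 242.398.

S* ≈ 242 spools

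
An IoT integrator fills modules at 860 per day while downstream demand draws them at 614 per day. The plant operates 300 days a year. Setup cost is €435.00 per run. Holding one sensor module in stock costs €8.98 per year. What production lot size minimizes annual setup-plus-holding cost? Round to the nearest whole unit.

Q* ≈ 7,899 modules

Annual demand D = 614 × 300 = 184,200.
Production build-up factor (1 − d/p) = 1 − 614/860 = 0.2860.
Q* = √(2DS / (H(1 − d/p))) = √(2 × 184,200 × 435 / (8.98 × 0.2860)).
= √(160,254,000 / 2.5687) ≈ 7898.560.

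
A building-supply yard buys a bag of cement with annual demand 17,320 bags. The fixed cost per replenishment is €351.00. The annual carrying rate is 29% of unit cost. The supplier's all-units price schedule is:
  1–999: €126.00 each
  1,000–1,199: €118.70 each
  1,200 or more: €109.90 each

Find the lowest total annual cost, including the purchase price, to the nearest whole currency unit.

TC* ≈ €1,927,657

Holding cost per unit per year at price C is H = 0.29·C.
For each price level, check whether its EOQ is feasible; otherwise the best quantity at that price is the breakpoint.
EOQ at €126.00 = 576.8 (feasible in tier 1): TC = 17,320×€126.00 + (17,320/576.8)×351 + (576.8/2)×0.29×€126.00 = €2,203,397.87.
EOQ at €118.70 = 594.3 < 1000, so use break Q=1000: TC = 17,320×€118.70 + (17,320/1000.0)×351 + (1000.0/2)×0.29×€118.70 = €2,079,174.82.
EOQ at €109.90 = 617.7 < 1200, so use break Q=1200: TC = 17,320×€109.90 + (17,320/1200.0)×351 + (1200.0/2)×0.29×€109.90 = €1,927,656.70.
Lowest total cost among the candidates is at Q = 1200.0.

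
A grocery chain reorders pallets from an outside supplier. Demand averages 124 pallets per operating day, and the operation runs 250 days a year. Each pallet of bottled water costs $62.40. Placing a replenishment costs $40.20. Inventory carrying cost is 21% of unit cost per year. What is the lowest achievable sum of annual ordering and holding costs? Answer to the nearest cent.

TC* ≈ $5,714.93

Annual demand D = 124 × 250 = 31,000.
Holding cost H = 0.21 × $62.40 = $13.1040 per unit per year.
EOQ = √(2DS/H) = √(2 × 31,000 × 40.2 / 13.104) ≈ 436.12.
At the optimum the two cost components are equal, so total cost = 2·(Q*/2)H = Q*·H.
Minimum total = √(2DSH) = √(2 × 31,000 × 40.2 × 13.104) ≈ 5714.929.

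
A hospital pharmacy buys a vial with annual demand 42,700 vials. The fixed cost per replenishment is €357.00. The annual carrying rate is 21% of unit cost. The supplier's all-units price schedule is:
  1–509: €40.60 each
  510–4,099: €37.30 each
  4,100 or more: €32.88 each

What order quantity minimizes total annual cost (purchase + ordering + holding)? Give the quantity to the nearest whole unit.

Holding cost per unit per year at price C is H = 0.21·C.
For each price level, check whether its EOQ is feasible; otherwise the best quantity at that price is the breakpoint.
Tier 1 (€40.60): EOQ = 1891.0 exceeds tier's upper bound 509, so this tier is dominated.
EOQ at €37.30 = 1972.9 (feasible in tier 2): TC = 42,700×€37.30 + (42,700/1972.9)×357 + (1972.9/2)×0.21×€37.30 = €1,608,163.51.
EOQ at €32.88 = 2101.3 < 4100, so use break Q=4100: TC = 42,700×€32.88 + (42,700/4100.0)×357 + (4100.0/2)×0.21×€32.88 = €1,421,848.86.
Lowest total cost is €1,421,848.86 at Q = 4100.0.

Q* ≈ 4,100 vials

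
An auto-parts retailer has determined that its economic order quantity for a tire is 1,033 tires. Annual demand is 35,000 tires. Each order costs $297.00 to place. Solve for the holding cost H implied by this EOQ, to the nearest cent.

Squaring Q* = √(2DS/H) gives Q*² = 2DS/H.
From Q* = √(2DS/H): H = 2DS / Q*² = 2 × 35,000 × 297 / 1,033² = 19.4829.

H ≈ $19.48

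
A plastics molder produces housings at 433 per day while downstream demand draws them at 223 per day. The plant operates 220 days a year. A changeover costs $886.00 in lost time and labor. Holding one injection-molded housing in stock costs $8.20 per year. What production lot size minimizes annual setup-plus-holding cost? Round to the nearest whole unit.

Q* ≈ 4,675 housings

Annual demand D = 223 × 220 = 49,060.
Production build-up factor (1 − d/p) = 1 − 223/433 = 0.4850.
Q* = √(2DS / (H(1 − d/p))) = √(2 × 49,060 × 886 / (8.2 × 0.4850)).
= √(86,934,320 / 3.9769) ≈ 4675.446.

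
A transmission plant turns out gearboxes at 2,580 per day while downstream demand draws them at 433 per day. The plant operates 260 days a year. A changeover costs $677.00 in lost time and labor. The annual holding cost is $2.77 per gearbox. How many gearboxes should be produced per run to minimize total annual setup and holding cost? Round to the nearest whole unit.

Q* ≈ 8,132 gearboxes

Annual demand D = 433 × 260 = 112,580.
Production build-up factor (1 − d/p) = 1 − 433/2,580 = 0.8322.
Q* = √(2DS / (H(1 − d/p))) = √(2 × 112,580 × 677 / (2.77 × 0.8322)).
= √(152,433,320 / 2.3051) ≈ 8131.935.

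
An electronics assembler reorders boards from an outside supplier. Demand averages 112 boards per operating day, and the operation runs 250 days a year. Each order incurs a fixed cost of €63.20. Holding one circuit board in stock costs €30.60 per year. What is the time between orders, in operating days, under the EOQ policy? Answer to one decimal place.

Annual demand D = 112 × 250 = 28,000.
The optimal lot size = √(2DS/H) = √(2 × 28,000 × 63.2 / 30.6) ≈ 340.09.
Cycle time = Q*/D × 250 = 340.09 / 28,000 × 250 ≈ 3.037 days.

T ≈ 3.0 days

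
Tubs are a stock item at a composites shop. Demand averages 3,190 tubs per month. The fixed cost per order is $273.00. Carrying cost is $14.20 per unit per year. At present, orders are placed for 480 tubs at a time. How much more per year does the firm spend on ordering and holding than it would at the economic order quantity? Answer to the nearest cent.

Annual demand D = 3,190 × 12 = 38,280.
EOQ = √(2DS/H) = √(2 × 38,280 × 273 / 14.2) ≈ 1213.22.
Cost at Q* = (D/Q*)S + (Q*/2)H = √(2DSH) ≈ $17,227.67.
Cost at Q = 480: (38,280/480)×273 + (480/2)×14.2 = $21,771.75 + $3,408.00 = $25,179.75.
Excess = $25,179.75 − $17,227.67 = $7,952.08.

Extra cost ≈ $7,952.08 per year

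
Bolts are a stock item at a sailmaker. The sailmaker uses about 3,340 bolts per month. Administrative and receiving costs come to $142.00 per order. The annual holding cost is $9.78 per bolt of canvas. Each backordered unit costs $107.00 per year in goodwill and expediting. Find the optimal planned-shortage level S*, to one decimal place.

Annual demand D = 3,340 × 12 = 40,080.
With planned backorders, Q* = √(2DS/H) · √((H+B)/B).
√(2DS/H) = √(2 × 40,080 × 142 / 9.78) = 1078.831.
√((H+B)/B) = √((9.78+107)/107) = 1.0447.
Q* ≈ 1127.057.
S* = Q* · H/(H+B) = 1127.057 × 9.78/116.78 ≈ 94.388.

S* ≈ 94.4 bolts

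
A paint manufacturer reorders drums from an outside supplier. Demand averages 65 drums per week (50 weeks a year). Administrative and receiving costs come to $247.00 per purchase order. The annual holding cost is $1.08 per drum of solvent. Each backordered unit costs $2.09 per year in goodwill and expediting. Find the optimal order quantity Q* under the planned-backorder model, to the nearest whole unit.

Q* ≈ 1,502 drums

Annual demand D = 65 × 50 = 3,250.
With planned backorders, Q* = √(2DS/H) · √((H+B)/B).
√(2DS/H) = √(2 × 3,250 × 247 / 1.08) = 1219.251.
√((H+B)/B) = √((1.08+2.09)/2.09) = 1.2316.
Q* ≈ 1501.584.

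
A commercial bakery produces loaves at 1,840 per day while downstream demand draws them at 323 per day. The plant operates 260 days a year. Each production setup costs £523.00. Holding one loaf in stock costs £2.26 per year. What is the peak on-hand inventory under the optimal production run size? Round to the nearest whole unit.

Annual demand D = 323 × 260 = 83,980.
Production build-up factor (1 − d/p) = 1 − 323/1,840 = 0.8245.
Q* = √(2DS / (H(1 − d/p))) = √(2 × 83,980 × 523 / (2.26 × 0.8245)).
= √(87,843,080 / 1.8633) ≈ 6866.188.
Maximum inventory = Q*(1 − d/p) = 6866.188 × 0.8245 ≈ 5660.873.

I_max ≈ 5,661 loaves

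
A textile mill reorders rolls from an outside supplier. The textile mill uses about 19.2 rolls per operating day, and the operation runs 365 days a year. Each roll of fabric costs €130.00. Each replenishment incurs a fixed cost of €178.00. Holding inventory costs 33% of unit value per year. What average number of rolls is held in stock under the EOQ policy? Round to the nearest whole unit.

Annual demand D = 19.2 × 365 = 7,008.
Holding cost H = 0.33 × €130.00 = €42.9000 per unit per year.
The optimal lot size = √(2DS/H) = √(2 × 7,008 × 178 / 42.9) ≈ 241.15.
Average inventory = Q*/2 ≈ 241.15 / 2 = 120.577.

Average inventory ≈ 121 rolls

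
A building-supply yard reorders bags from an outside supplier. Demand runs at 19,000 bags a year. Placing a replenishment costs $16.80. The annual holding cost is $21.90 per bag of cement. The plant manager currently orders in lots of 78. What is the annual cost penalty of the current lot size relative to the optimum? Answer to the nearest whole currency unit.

Extra cost ≈ $1,207 per year

EOQ = √(2DS/H) = √(2 × 19,000 × 16.8 / 21.9) ≈ 170.74.
Cost at Q* = (D/Q*)S + (Q*/2)H = √(2DSH) ≈ $3,739.11.
Cost at Q = 78: (19,000/78)×16.8 + (78/2)×21.9 = $4,092.31 + $854.10 = $4,946.41.
Excess = $4,946.41 − $3,739.11 = $1,207.30.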